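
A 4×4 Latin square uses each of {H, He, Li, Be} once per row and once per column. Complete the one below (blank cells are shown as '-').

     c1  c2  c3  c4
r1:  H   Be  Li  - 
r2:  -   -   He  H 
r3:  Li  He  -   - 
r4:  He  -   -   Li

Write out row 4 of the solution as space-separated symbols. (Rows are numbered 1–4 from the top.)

(r1,c4): row 1 has {H,Li,Be}; column 4 has {H,Li}, so it must be He.
(r2,c1): row 2 has {H,He}; column 1 has {H,He,Li}, so it must be Be.
(r2,c2): row 2 has {H,He,Be}; column 2 has {He,Be}, so it must be Li.
(r3,c4): row 3 has {He,Li}; column 4 has {H,He,Li}, so it must be Be.
(r4,c2): row 4 has {He,Li}; column 2 has {He,Li,Be}, so it must be H.
(r4,c3): row 4 has {H,He,Li}; column 3 has {He,Li}, so it must be Be.

He H Be Li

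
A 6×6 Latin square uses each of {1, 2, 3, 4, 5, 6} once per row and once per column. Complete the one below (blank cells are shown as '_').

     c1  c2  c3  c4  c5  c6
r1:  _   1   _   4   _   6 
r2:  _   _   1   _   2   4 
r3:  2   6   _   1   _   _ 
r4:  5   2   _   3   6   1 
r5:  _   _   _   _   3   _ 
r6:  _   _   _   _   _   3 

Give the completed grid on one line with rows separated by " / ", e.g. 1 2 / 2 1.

3 1 2 4 5 6 / 6 3 1 5 2 4 / 2 6 3 1 4 5 / 5 2 4 3 6 1 / 1 4 5 6 3 2 / 4 5 6 2 1 3

row 1 has {1,4,6}; column 1 has {2,5} — only 3 is left for (r1,c1).
row 1 has {1,3,4,6}; column 5 has {2,3,6} — only 5 is left for (r1,c5).
row 2 has {1,2,4}; column 1 has {2,3,5} — only 6 is left for (r2,c1).
row 2 has {1,2,4,6}; column 4 has {1,3,4} — only 5 is left for (r2,c4).
row 3 has {1,2,6}; column 5 has {2,3,5,6} — only 4 is left for (r3,c5).
row 3 has {1,2,4,6}; column 6 has {1,3,4,6} — only 5 is left for (r3,c6).
row 4 has {1,2,3,5,6}; column 3 has {1} — only 4 is left for (r4,c3).
row 5 has {3}; column 6 has {1,3,4,5,6} — only 2 is left for (r5,c6).
row 6 has {3}; column 5 has {2,3,4,5,6} — only 1 is left for (r6,c5).
row 1 has {1,3,4,5,6}; column 3 has {1,4} — only 2 is left for (r1,c3).
row 2 has {1,2,4,5,6}; column 2 has {1,2,6} — only 3 is left for (r2,c2).
row 3 has {1,2,4,5,6}; column 3 has {1,2,4} — only 3 is left for (r3,c3).
row 5 has {2,3}; column 4 has {1,3,4,5} — only 6 is left for (r5,c4).
row 6 has {1,3}; column 1 has {2,3,5,6} — only 4 is left for (r6,c1).
row 6 has {1,3,4}; column 2 has {1,2,3,6} — only 5 is left for (r6,c2).
row 6 has {1,3,4,5}; column 3 has {1,2,3,4} — only 6 is left for (r6,c3).
row 6 has {1,3,4,5,6}; column 4 has {1,3,4,5,6} — only 2 is left for (r6,c4).
row 5 has {2,3,6}; column 1 has {2,3,4,5,6} — only 1 is left for (r5,c1).
row 5 has {1,2,3,6}; column 2 has {1,2,3,5,6} — only 4 is left for (r5,c2).
row 5 has {1,2,3,4,6}; column 3 has {1,2,3,4,6} — only 5 is left for (r5,c3).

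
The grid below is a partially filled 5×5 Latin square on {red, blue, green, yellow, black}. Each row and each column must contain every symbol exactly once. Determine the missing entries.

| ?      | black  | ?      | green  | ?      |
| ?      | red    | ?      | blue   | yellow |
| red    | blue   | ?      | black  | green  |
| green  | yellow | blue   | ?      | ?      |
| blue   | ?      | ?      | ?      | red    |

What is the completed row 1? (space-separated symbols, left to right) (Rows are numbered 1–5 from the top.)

yellow black red green blue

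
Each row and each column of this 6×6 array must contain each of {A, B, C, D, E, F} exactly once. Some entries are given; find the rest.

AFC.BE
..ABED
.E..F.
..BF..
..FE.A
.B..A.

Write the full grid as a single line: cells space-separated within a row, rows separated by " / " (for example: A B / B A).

A F C D B E / F C A B E D / C E D A F B / E A B F D C / B D F E C A / D B E C A F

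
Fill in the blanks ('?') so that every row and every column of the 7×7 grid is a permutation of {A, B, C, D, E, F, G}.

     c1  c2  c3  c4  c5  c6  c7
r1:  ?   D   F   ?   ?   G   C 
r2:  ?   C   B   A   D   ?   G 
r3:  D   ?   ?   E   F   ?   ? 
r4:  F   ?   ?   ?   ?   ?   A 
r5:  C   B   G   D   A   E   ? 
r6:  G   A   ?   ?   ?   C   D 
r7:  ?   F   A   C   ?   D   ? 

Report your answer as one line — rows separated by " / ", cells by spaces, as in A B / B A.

(r1,c4) = B
(r1,c5) = E
(r2,c1) = E
(r2,c6) = F
(r3,c2) = G
(r3,c3) = C
(r3,c7) = B
(r4,c2) = E
(r4,c3) = D
(r4,c4) = G
(r4,c6) = B
(r5,c7) = F
(r6,c3) = E
(r6,c4) = F
(r6,c5) = B
(r7,c1) = B
(r7,c5) = G
(r7,c7) = E
(r1,c1) = A
(r3,c6) = A
(r4,c5) = C

A D F B E G C / E C B A D F G / D G C E F A B / F E D G C B A / C B G D A E F / G A E F B C D / B F A C G D E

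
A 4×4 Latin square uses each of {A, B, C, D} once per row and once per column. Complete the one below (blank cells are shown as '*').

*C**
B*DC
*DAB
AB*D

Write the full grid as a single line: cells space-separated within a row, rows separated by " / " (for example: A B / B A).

D C B A / B A D C / C D A B / A B C D

(r1,c1) = D
(r1,c3) = B
(r1,c4) = A
(r2,c2) = A
(r3,c1) = C
(r4,c3) = C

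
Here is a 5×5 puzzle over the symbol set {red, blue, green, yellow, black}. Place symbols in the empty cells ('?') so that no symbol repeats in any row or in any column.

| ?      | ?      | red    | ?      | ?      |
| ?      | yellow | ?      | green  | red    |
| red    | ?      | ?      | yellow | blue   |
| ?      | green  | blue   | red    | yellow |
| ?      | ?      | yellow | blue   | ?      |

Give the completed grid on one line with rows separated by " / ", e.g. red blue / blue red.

Cell (r1,c4): row 1 has {red}; column 4 has {red,blue,green,yellow} → black.
Cell (r1,c5): row 1 has {red,black}; column 5 has {red,blue,yellow} → green.
Cell (r2,c3): row 2 has {red,green,yellow}; column 3 has {red,blue,yellow} → black.
Cell (r3,c2): row 3 has {red,blue,yellow}; column 2 has {green,yellow} → black.
Cell (r3,c3): row 3 has {red,blue,yellow,black}; column 3 has {red,blue,yellow,black} → green.
Cell (r4,c1): row 4 has {red,blue,green,yellow}; column 1 has {red} → black.
Cell (r5,c1): row 5 has {blue,yellow}; column 1 has {red,black} → green.
Cell (r5,c2): row 5 has {blue,green,yellow}; column 2 has {green,yellow,black} → red.
Cell (r5,c5): row 5 has {red,blue,green,yellow}; column 5 has {red,blue,green,yellow} → black.
Cell (r1,c2): row 1 has {red,green,black}; column 2 has {red,green,yellow,black} → blue.
Cell (r2,c1): row 2 has {red,green,yellow,black}; column 1 has {red,green,black} → blue.
Cell (r1,c1): row 1 has {red,blue,green,black}; column 1 has {red,blue,green,black} → yellow.

yellow blue red black green / blue yellow black green red / red black green yellow blue / black green blue red yellow / green red yellow blue black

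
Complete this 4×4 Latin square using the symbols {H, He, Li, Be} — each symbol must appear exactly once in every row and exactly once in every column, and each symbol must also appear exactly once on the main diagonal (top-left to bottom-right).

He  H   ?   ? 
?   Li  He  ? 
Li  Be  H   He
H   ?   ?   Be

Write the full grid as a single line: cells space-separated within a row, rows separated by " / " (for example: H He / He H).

(r1,c4): row 1 has {H,He}; column 4 has {He,Be}, so it must be Li.
(r2,c1): row 2 has {He,Li}; column 1 has {H,He,Li}, so it must be Be.
(r2,c4): row 2 has {He,Li,Be}; column 4 has {He,Li,Be}, so it must be H.
(r4,c2): row 4 has {H,Be}; column 2 has {H,Li,Be}, so it must be He.
(r4,c3): row 4 has {H,He,Be}; column 3 has {H,He}, so it must be Li.
(r1,c3): row 1 has {H,He,Li}; column 3 has {H,He,Li}, so it must be Be.

He H Be Li / Be Li He H / Li Be H He / H He Li Be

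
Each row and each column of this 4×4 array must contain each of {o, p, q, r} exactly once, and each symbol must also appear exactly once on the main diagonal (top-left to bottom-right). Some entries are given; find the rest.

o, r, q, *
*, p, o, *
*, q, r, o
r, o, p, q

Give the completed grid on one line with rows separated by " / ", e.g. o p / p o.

o r q p / q p o r / p q r o / r o p q

(r1,c4) = p
(r2,c1) = q
(r2,c4) = r
(r3,c1) = p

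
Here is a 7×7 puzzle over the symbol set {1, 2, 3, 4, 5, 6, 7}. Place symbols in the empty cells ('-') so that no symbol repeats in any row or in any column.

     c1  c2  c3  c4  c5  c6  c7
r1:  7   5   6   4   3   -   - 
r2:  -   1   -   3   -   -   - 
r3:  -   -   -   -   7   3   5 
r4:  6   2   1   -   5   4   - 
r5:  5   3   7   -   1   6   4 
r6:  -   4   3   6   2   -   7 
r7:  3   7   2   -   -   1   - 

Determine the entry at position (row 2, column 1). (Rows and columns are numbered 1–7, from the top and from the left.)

4

(r1,c6) = 2
(r1,c7) = 1
(r3,c2) = 6
(r3,c3) = 4
(r4,c4) = 7
(r4,c7) = 3
(r5,c4) = 2
(r6,c1) = 1
(r6,c6) = 5
(r7,c4) = 5
(r7,c7) = 6
(r2,c3) = 5
(r2,c6) = 7
(r2,c7) = 2
(r3,c1) = 2
(r3,c4) = 1
(r7,c5) = 4
(r2,c1) = 4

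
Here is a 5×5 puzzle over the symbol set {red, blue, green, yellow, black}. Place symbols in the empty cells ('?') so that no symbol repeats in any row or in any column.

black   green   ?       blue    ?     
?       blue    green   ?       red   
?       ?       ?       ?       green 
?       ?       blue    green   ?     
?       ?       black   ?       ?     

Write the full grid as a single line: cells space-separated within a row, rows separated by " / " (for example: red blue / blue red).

At row 1, column 5: row 1 has {blue,green,black}; column 5 has {red,green}; that leaves yellow.
At row 2, column 1: row 2 has {red,blue,green}; column 1 has {black}; that leaves yellow.
At row 2, column 4: row 2 has {red,blue,green,yellow}; column 4 has {blue,green}; that leaves black.
At row 4, column 1: row 4 has {blue,green}; column 1 has {yellow,black}; that leaves red.
At row 4, column 5: row 4 has {red,blue,green}; column 5 has {red,green,yellow}; that leaves black.
At row 5, column 5: row 5 has {black}; column 5 has {red,green,yellow,black}; that leaves blue.
At row 1, column 3: row 1 has {blue,green,yellow,black}; column 3 has {blue,green,black}; that leaves red.
At row 3, column 1: row 3 has {green}; column 1 has {red,yellow,black}; that leaves blue.
At row 3, column 3: row 3 has {blue,green}; column 3 has {red,blue,green,black}; that leaves yellow.
At row 3, column 4: row 3 has {blue,green,yellow}; column 4 has {blue,green,black}; that leaves red.
At row 4, column 2: row 4 has {red,blue,green,black}; column 2 has {blue,green}; that leaves yellow.
At row 5, column 1: row 5 has {blue,black}; column 1 has {red,blue,yellow,black}; that leaves green.
At row 5, column 2: row 5 has {blue,green,black}; column 2 has {blue,green,yellow}; that leaves red.
At row 5, column 4: row 5 has {red,blue,green,black}; column 4 has {red,blue,green,black}; that leaves yellow.
At row 3, column 2: row 3 has {red,blue,green,yellow}; column 2 has {red,blue,green,yellow}; that leaves black.

black green red blue yellow / yellow blue green black red / blue black yellow red green / red yellow blue green black / green red black yellow blue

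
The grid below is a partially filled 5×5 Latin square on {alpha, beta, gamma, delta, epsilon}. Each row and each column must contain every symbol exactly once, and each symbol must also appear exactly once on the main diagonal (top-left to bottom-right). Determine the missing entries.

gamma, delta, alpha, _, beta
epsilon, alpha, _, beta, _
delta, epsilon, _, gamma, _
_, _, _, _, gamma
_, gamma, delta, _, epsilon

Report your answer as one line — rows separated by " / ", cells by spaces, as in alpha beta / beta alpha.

(r1,c4) = epsilon
(r2,c3) = gamma
(r2,c5) = delta
(r3,c3) = beta
(r3,c5) = alpha
(r4,c2) = beta
(r4,c3) = epsilon
(r4,c4) = delta
(r5,c4) = alpha
(r4,c1) = alpha
(r5,c1) = beta

gamma delta alpha epsilon beta / epsilon alpha gamma beta delta / delta epsilon beta gamma alpha / alpha beta epsilon delta gamma / beta gamma delta alpha epsilon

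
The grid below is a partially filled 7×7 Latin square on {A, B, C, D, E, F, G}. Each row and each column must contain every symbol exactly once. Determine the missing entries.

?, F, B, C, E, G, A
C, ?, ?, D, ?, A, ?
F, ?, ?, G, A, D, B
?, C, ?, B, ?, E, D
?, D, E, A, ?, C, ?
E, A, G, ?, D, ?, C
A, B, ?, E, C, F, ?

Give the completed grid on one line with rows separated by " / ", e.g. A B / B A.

At row 1, column 1: row 1 has {A,B,C,E,F,G}; column 1 has {A,C,E,F}; that leaves D.
At row 2, column 3: row 2 has {A,C,D}; column 3 has {B,E,G}; that leaves F.
At row 3, column 2: row 3 has {A,B,D,F,G}; column 2 has {A,B,C,D,F}; that leaves E.
At row 3, column 3: row 3 has {A,B,D,E,F,G}; column 3 has {B,E,F,G}; that leaves C.
At row 4, column 1: row 4 has {B,C,D,E}; column 1 has {A,C,D,E,F}; that leaves G.
At row 4, column 3: row 4 has {B,C,D,E,G}; column 3 has {B,C,E,F,G}; that leaves A.
At row 4, column 5: row 4 has {A,B,C,D,E,G}; column 5 has {A,C,D,E}; that leaves F.
At row 5, column 1: row 5 has {A,C,D,E}; column 1 has {A,C,D,E,F,G}; that leaves B.
At row 5, column 5: row 5 has {A,B,C,D,E}; column 5 has {A,C,D,E,F}; that leaves G.
At row 5, column 7: row 5 has {A,B,C,D,E,G}; column 7 has {A,B,C,D}; that leaves F.
At row 6, column 4: row 6 has {A,C,D,E,G}; column 4 has {A,B,C,D,E,G}; that leaves F.
At row 6, column 6: row 6 has {A,C,D,E,F,G}; column 6 has {A,C,D,E,F,G}; that leaves B.
At row 7, column 3: row 7 has {A,B,C,E,F}; column 3 has {A,B,C,E,F,G}; that leaves D.
At row 7, column 7: row 7 has {A,B,C,D,E,F}; column 7 has {A,B,C,D,F}; that leaves G.
At row 2, column 2: row 2 has {A,C,D,F}; column 2 has {A,B,C,D,E,F}; that leaves G.
At row 2, column 5: row 2 has {A,C,D,F,G}; column 5 has {A,C,D,E,F,G}; that leaves B.
At row 2, column 7: row 2 has {A,B,C,D,F,G}; column 7 has {A,B,C,D,F,G}; that leaves E.

D F B C E G A / C G F D B A E / F E C G A D B / G C A B F E D / B D E A G C F / E A G F D B C / A B D E C F G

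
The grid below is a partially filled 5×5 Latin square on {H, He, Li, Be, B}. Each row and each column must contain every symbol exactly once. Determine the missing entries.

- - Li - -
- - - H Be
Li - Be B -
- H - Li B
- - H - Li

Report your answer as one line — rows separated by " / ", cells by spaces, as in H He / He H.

H B Li Be He / He Li B H Be / Li He Be B H / Be H He Li B / B Be H He Li

row 3 has {Li,Be,B}; column 2 has {H} — only He is left for (r3,c2).
row 3 has {He,Li,Be,B}; column 5 has {Li,Be,B} — only H is left for (r3,c5).
row 4 has {H,Li,B}; column 3 has {H,Li,Be} — only He is left for (r4,c3).
row 1 has {Li}; column 5 has {H,Li,Be,B} — only He is left for (r1,c5).
row 2 has {H,Be}; column 3 has {H,He,Li,Be} — only B is left for (r2,c3).
row 4 has {H,He,Li,B}; column 1 has {Li} — only Be is left for (r4,c1).
row 1 has {He,Li}; column 4 has {H,Li,B} — only Be is left for (r1,c4).
row 2 has {H,Be,B}; column 1 has {Li,Be} — only He is left for (r2,c1).
row 2 has {H,He,Be,B}; column 2 has {H,He} — only Li is left for (r2,c2).
row 5 has {H,Li}; column 1 has {He,Li,Be} — only B is left for (r5,c1).
row 5 has {H,Li,B}; column 2 has {H,He,Li} — only Be is left for (r5,c2).
row 5 has {H,Li,Be,B}; column 4 has {H,Li,Be,B} — only He is left for (r5,c4).
row 1 has {He,Li,Be}; column 1 has {He,Li,Be,B} — only H is left for (r1,c1).
row 1 has {H,He,Li,Be}; column 2 has {H,He,Li,Be} — only B is left for (r1,c2).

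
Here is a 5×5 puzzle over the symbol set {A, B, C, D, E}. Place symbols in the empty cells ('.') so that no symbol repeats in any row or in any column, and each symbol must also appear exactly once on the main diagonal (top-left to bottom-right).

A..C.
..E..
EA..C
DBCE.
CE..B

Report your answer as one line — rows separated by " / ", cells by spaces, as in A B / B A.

A D B C E / B C E A D / E A D B C / D B C E A / C E A D B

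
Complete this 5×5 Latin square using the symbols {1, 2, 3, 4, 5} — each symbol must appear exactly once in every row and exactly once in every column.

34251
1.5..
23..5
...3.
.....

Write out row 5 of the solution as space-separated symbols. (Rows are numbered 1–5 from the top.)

(r2,c2) = 2
(r2,c4) = 4
(r2,c5) = 3
(r3,c4) = 1
(r5,c4) = 2
(r5,c5) = 4
(r3,c3) = 4
(r4,c3) = 1
(r4,c5) = 2
(r5,c1) = 5
(r5,c2) = 1
(r5,c3) = 3

5 1 3 2 4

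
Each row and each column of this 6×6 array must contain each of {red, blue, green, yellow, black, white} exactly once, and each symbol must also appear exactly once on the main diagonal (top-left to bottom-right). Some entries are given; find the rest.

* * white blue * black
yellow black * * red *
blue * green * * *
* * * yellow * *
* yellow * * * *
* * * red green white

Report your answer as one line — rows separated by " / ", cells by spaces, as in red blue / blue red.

At row 1, column 1: row 1 has {blue,black,white}; column 1 has {blue,yellow}; the diagonal has {green,yellow,black,white}; that leaves red.
At row 1, column 2: row 1 has {red,blue,black,white}; column 2 has {yellow,black}; that leaves green.
At row 1, column 5: row 1 has {red,blue,green,black,white}; column 5 has {red,green}; that leaves yellow.
At row 2, column 3: row 2 has {red,yellow,black}; column 3 has {green,white}; that leaves blue.
At row 2, column 6: row 2 has {red,blue,yellow,black}; column 6 has {black,white}; that leaves green.
At row 5, column 5: row 5 has {yellow}; column 5 has {red,green,yellow}; the diagonal has {red,green,yellow,black,white}; that leaves blue.
At row 5, column 6: row 5 has {blue,yellow}; column 6 has {green,black,white}; that leaves red.
At row 6, column 1: row 6 has {red,green,white}; column 1 has {red,blue,yellow}; that leaves black.
At row 6, column 2: row 6 has {red,green,black,white}; column 2 has {green,yellow,black}; that leaves blue.
At row 6, column 3: row 6 has {red,blue,green,black,white}; column 3 has {blue,green,white}; that leaves yellow.
At row 2, column 4: row 2 has {red,blue,green,yellow,black}; column 4 has {red,blue,yellow}; that leaves white.
At row 3, column 4: row 3 has {blue,green}; column 4 has {red,blue,yellow,white}; that leaves black.
At row 3, column 5: row 3 has {blue,green,black}; column 5 has {red,blue,green,yellow}; that leaves white.
At row 3, column 6: row 3 has {blue,green,black,white}; column 6 has {red,green,black,white}; that leaves yellow.
At row 4, column 5: row 4 has {yellow}; column 5 has {red,blue,green,yellow,white}; that leaves black.
At row 4, column 6: row 4 has {yellow,black}; column 6 has {red,green,yellow,black,white}; that leaves blue.
At row 5, column 3: row 5 has {red,blue,yellow}; column 3 has {blue,green,yellow,white}; that leaves black.
At row 5, column 4: row 5 has {red,blue,yellow,black}; column 4 has {red,blue,yellow,black,white}; that leaves green.
At row 3, column 2: row 3 has {blue,green,yellow,black,white}; column 2 has {blue,green,yellow,black}; that leaves red.
At row 4, column 2: row 4 has {blue,yellow,black}; column 2 has {red,blue,green,yellow,black}; that leaves white.
At row 4, column 3: row 4 has {blue,yellow,black,white}; column 3 has {blue,green,yellow,black,white}; that leaves red.
At row 5, column 1: row 5 has {red,blue,green,yellow,black}; column 1 has {red,blue,yellow,black}; that leaves white.
At row 4, column 1: row 4 has {red,blue,yellow,black,white}; column 1 has {red,blue,yellow,black,white}; that leaves green.

red green white blue yellow black / yellow black blue white red green / blue red green black white yellow / green white red yellow black blue / white yellow black green blue red / black blue yellow red green white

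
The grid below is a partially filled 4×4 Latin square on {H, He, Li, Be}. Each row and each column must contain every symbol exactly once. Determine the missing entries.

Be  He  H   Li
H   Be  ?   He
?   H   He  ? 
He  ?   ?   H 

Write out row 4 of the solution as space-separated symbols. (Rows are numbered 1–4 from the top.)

He Li Be H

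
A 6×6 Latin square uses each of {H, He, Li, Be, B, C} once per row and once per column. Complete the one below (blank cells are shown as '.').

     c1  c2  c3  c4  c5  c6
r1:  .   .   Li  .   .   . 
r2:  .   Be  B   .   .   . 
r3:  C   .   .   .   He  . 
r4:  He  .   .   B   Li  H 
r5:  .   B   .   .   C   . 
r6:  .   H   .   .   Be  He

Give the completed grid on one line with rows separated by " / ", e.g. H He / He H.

H He Li C B Be / Li Be B He H C / C Li H Be He B / He C Be B Li H / Be B He H C Li / B H C Li Be He

(r2,c5): row 2 has {Be,B}; column 5 has {He,Li,Be,C}, so it must be H.
(r3,c2): row 3 has {He,C}; column 2 has {H,Be,B}, so it must be Li.
(r4,c2): row 4 has {H,He,Li,B}; column 2 has {H,Li,Be,B}, so it must be C.
(r4,c3): row 4 has {H,He,Li,B,C}; column 3 has {Li,B}, so it must be Be.
(r6,c3): row 6 has {H,He,Be}; column 3 has {Li,Be,B}, so it must be C.
(r6,c4): row 6 has {H,He,Be,C}; column 4 has {B}, so it must be Li.
(r1,c2): row 1 has {Li}; column 2 has {H,Li,Be,B,C}, so it must be He.
(r1,c5): row 1 has {He,Li}; column 5 has {H,He,Li,Be,C}, so it must be B.
(r2,c1): row 2 has {H,Be,B}; column 1 has {He,C}, so it must be Li.
(r2,c6): row 2 has {H,Li,Be,B}; column 6 has {H,He}, so it must be C.
(r3,c3): row 3 has {He,Li,C}; column 3 has {Li,Be,B,C}, so it must be H.
(r3,c4): row 3 has {H,He,Li,C}; column 4 has {Li,B}, so it must be Be.
(r3,c6): row 3 has {H,He,Li,Be,C}; column 6 has {H,He,C}, so it must be B.
(r5,c3): row 5 has {B,C}; column 3 has {H,Li,Be,B,C}, so it must be He.
(r5,c4): row 5 has {He,B,C}; column 4 has {Li,Be,B}, so it must be H.
(r6,c1): row 6 has {H,He,Li,Be,C}; column 1 has {He,Li,C}, so it must be B.
(r1,c4): row 1 has {He,Li,B}; column 4 has {H,Li,Be,B}, so it must be C.
(r1,c6): row 1 has {He,Li,B,C}; column 6 has {H,He,B,C}, so it must be Be.
(r2,c4): row 2 has {H,Li,Be,B,C}; column 4 has {H,Li,Be,B,C}, so it must be He.
(r5,c1): row 5 has {H,He,B,C}; column 1 has {He,Li,B,C}, so it must be Be.
(r5,c6): row 5 has {H,He,Be,B,C}; column 6 has {H,He,Be,B,C}, so it must be Li.
(r1,c1): row 1 has {He,Li,Be,B,C}; column 1 has {He,Li,Be,B,C}, so it must be H.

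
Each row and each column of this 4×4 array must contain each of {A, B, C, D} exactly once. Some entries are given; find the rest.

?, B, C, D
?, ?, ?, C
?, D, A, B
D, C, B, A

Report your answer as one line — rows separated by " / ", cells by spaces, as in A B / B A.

A B C D / B A D C / C D A B / D C B A

row 1 has {B,C,D}; column 1 has {D} — only A is left for (r1,c1).
row 2 has {C}; column 1 has {A,D} — only B is left for (r2,c1).
row 2 has {B,C}; column 2 has {B,C,D} — only A is left for (r2,c2).
row 2 has {A,B,C}; column 3 has {A,B,C} — only D is left for (r2,c3).
row 3 has {A,B,D}; column 1 has {A,B,D} — only C is left for (r3,c1).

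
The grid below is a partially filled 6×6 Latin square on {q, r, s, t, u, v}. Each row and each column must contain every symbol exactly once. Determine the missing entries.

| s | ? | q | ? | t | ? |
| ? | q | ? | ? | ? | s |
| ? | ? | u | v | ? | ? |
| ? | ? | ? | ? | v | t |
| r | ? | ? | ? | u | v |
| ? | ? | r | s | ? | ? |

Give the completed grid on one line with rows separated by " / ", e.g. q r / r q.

At row 2, column 5: row 2 has {q,s}; column 5 has {t,u,v}; that leaves r.
At row 4, column 3: row 4 has {t,v}; column 3 has {q,r,u}; that leaves s.
At row 5, column 3: row 5 has {r,u,v}; column 3 has {q,r,s,u}; that leaves t.
At row 5, column 4: row 5 has {r,t,u,v}; column 4 has {s,v}; that leaves q.
At row 6, column 5: row 6 has {r,s}; column 5 has {r,t,u,v}; that leaves q.
At row 6, column 6: row 6 has {q,r,s}; column 6 has {s,t,v}; that leaves u.
At row 1, column 6: row 1 has {q,s,t}; column 6 has {s,t,u,v}; that leaves r.
At row 2, column 3: row 2 has {q,r,s}; column 3 has {q,r,s,t,u}; that leaves v.
At row 3, column 5: row 3 has {u,v}; column 5 has {q,r,t,u,v}; that leaves s.
At row 3, column 6: row 3 has {s,u,v}; column 6 has {r,s,t,u,v}; that leaves q.
At row 5, column 2: row 5 has {q,r,t,u,v}; column 2 has {q}; that leaves s.
At row 1, column 4: row 1 has {q,r,s,t}; column 4 has {q,s,v}; that leaves u.
At row 2, column 4: row 2 has {q,r,s,v}; column 4 has {q,s,u,v}; that leaves t.
At row 3, column 1: row 3 has {q,s,u,v}; column 1 has {r,s}; that leaves t.
At row 3, column 2: row 3 has {q,s,t,u,v}; column 2 has {q,s}; that leaves r.
At row 4, column 2: row 4 has {s,t,v}; column 2 has {q,r,s}; that leaves u.
At row 4, column 4: row 4 has {s,t,u,v}; column 4 has {q,s,t,u,v}; that leaves r.
At row 6, column 1: row 6 has {q,r,s,u}; column 1 has {r,s,t}; that leaves v.
At row 6, column 2: row 6 has {q,r,s,u,v}; column 2 has {q,r,s,u}; that leaves t.
At row 1, column 2: row 1 has {q,r,s,t,u}; column 2 has {q,r,s,t,u}; that leaves v.
At row 2, column 1: row 2 has {q,r,s,t,v}; column 1 has {r,s,t,v}; that leaves u.
At row 4, column 1: row 4 has {r,s,t,u,v}; column 1 has {r,s,t,u,v}; that leaves q.

s v q u t r / u q v t r s / t r u v s q / q u s r v t / r s t q u v / v t r s q u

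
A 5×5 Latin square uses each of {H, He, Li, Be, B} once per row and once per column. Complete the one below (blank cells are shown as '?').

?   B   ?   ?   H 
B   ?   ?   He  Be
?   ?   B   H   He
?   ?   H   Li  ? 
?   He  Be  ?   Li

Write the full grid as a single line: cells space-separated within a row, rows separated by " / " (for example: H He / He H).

Li B He Be H / B H Li He Be / Be Li B H He / He Be H Li B / H He Be B Li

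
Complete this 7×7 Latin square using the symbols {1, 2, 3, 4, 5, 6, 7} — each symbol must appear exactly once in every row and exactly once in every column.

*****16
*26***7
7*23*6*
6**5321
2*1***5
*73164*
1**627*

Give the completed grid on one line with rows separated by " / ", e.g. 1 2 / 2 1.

4 3 5 2 7 1 6 / 3 2 6 4 1 5 7 / 7 1 2 3 5 6 4 / 6 4 7 5 3 2 1 / 2 6 1 7 4 3 5 / 5 7 3 1 6 4 2 / 1 5 4 6 2 7 3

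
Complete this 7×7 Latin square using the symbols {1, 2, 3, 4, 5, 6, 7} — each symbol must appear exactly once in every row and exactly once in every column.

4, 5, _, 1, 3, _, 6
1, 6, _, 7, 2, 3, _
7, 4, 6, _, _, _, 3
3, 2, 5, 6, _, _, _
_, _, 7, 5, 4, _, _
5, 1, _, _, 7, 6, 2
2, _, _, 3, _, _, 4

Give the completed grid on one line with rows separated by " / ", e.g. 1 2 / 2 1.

4 5 2 1 3 7 6 / 1 6 4 7 2 3 5 / 7 4 6 2 5 1 3 / 3 2 5 6 1 4 7 / 6 3 7 5 4 2 1 / 5 1 3 4 7 6 2 / 2 7 1 3 6 5 4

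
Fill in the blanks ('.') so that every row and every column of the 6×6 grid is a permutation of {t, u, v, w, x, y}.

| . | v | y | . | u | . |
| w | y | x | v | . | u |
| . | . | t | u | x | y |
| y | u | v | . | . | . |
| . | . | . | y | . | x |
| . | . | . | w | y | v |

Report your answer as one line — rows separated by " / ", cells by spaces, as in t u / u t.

x v y t u w / w y x v t u / v w t u x y / y u v x w t / u t w y v x / t x u w y v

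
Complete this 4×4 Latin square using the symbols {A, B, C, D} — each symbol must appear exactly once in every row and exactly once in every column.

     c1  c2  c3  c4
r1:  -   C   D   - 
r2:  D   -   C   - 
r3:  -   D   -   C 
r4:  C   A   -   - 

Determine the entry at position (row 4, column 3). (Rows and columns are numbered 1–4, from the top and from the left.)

B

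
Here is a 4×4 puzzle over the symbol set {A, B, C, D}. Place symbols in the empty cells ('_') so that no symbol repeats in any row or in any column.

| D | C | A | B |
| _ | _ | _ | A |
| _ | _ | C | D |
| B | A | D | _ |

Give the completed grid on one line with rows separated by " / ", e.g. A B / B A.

(r2,c1) = C
(r2,c3) = B
(r3,c1) = A
(r3,c2) = B
(r4,c4) = C
(r2,c2) = D

D C A B / C D B A / A B C D / B A D C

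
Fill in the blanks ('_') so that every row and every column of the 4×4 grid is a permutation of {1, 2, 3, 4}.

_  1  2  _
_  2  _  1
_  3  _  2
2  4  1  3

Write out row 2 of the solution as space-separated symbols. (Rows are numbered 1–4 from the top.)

Cell (r1,c4): row 1 has {1,2}; column 4 has {1,2,3} → 4.
Cell (r3,c3): row 3 has {2,3}; column 3 has {1,2} → 4.
Cell (r1,c1): row 1 has {1,2,4}; column 1 has {2} → 3.
Cell (r2,c1): row 2 has {1,2}; column 1 has {2,3} → 4.
Cell (r2,c3): row 2 has {1,2,4}; column 3 has {1,2,4} → 3.

4 2 3 1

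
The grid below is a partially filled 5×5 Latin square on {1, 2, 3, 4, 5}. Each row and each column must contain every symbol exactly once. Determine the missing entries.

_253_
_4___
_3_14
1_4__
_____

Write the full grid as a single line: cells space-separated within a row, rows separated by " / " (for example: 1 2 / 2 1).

4 2 5 3 1 / 3 4 1 5 2 / 5 3 2 1 4 / 1 5 4 2 3 / 2 1 3 4 5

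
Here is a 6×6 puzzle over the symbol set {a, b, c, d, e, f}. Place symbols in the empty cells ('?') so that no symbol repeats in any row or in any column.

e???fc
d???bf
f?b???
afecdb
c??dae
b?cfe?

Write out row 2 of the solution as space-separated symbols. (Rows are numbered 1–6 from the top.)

d c a e b f

(r2,c3) = a
(r2,c4) = e
(r3,c4) = a
(r3,c5) = c
(r3,c6) = d
(r5,c2) = b
(r5,c3) = f
(r6,c6) = a
(r1,c3) = d
(r1,c4) = b
(r2,c2) = c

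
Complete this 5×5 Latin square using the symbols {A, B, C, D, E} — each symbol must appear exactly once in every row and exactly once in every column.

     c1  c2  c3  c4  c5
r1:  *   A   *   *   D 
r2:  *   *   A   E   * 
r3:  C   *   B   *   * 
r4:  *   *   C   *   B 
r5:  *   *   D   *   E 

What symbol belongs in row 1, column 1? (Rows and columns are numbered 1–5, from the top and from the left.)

(r1,c3) = E
(r2,c5) = C
(r3,c5) = A
(r1,c1) = B

B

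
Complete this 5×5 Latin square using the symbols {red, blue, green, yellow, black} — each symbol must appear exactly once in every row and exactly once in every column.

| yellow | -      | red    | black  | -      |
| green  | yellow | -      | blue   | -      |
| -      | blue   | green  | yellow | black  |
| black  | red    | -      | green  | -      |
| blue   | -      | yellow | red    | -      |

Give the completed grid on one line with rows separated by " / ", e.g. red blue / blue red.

yellow green red black blue / green yellow black blue red / red blue green yellow black / black red blue green yellow / blue black yellow red green

(r1,c2): row 1 has {red,yellow,black}; column 2 has {red,blue,yellow}, so it must be green.
(r1,c5): row 1 has {red,green,yellow,black}; column 5 has {black}, so it must be blue.
(r2,c3): row 2 has {blue,green,yellow}; column 3 has {red,green,yellow}, so it must be black.
(r2,c5): row 2 has {blue,green,yellow,black}; column 5 has {blue,black}, so it must be red.
(r3,c1): row 3 has {blue,green,yellow,black}; column 1 has {blue,green,yellow,black}, so it must be red.
(r4,c3): row 4 has {red,green,black}; column 3 has {red,green,yellow,black}, so it must be blue.
(r4,c5): row 4 has {red,blue,green,black}; column 5 has {red,blue,black}, so it must be yellow.
(r5,c2): row 5 has {red,blue,yellow}; column 2 has {red,blue,green,yellow}, so it must be black.
(r5,c5): row 5 has {red,blue,yellow,black}; column 5 has {red,blue,yellow,black}, so it must be green.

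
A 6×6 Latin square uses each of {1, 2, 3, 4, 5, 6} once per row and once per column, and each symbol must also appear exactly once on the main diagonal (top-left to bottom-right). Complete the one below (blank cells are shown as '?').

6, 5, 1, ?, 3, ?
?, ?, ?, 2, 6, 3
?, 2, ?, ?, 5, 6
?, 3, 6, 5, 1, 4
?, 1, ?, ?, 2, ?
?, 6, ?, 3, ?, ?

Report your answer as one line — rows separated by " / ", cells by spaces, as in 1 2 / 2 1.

6 5 1 4 3 2 / 1 4 5 2 6 3 / 4 2 3 1 5 6 / 2 3 6 5 1 4 / 3 1 4 6 2 5 / 5 6 2 3 4 1

row 1 has {1,3,5,6}; column 4 has {2,3,5} — only 4 is left for (r1,c4).
row 1 has {1,3,4,5,6}; column 6 has {3,4,6} — only 2 is left for (r1,c6).
row 2 has {2,3,6}; column 2 has {1,2,3,5,6}; the diagonal has {2,5,6} — only 4 is left for (r2,c2).
row 2 has {2,3,4,6}; column 3 has {1,6} — only 5 is left for (r2,c3).
row 3 has {2,5,6}; column 3 has {1,5,6}; the diagonal has {2,4,5,6} — only 3 is left for (r3,c3).
row 3 has {2,3,5,6}; column 4 has {2,3,4,5} — only 1 is left for (r3,c4).
row 4 has {1,3,4,5,6}; column 1 has {6} — only 2 is left for (r4,c1).
row 5 has {1,2}; column 3 has {1,3,5,6} — only 4 is left for (r5,c3).
row 5 has {1,2,4}; column 4 has {1,2,3,4,5} — only 6 is left for (r5,c4).
row 5 has {1,2,4,6}; column 6 has {2,3,4,6} — only 5 is left for (r5,c6).
row 6 has {3,6}; column 3 has {1,3,4,5,6} — only 2 is left for (r6,c3).
row 6 has {2,3,6}; column 5 has {1,2,3,5,6} — only 4 is left for (r6,c5).
row 6 has {2,3,4,6}; column 6 has {2,3,4,5,6}; the diagonal has {2,3,4,5,6} — only 1 is left for (r6,c6).
row 2 has {2,3,4,5,6}; column 1 has {2,6} — only 1 is left for (r2,c1).
row 3 has {1,2,3,5,6}; column 1 has {1,2,6} — only 4 is left for (r3,c1).
row 5 has {1,2,4,5,6}; column 1 has {1,2,4,6} — only 3 is left for (r5,c1).
row 6 has {1,2,3,4,6}; column 1 has {1,2,3,4,6} — only 5 is left for (r6,c1).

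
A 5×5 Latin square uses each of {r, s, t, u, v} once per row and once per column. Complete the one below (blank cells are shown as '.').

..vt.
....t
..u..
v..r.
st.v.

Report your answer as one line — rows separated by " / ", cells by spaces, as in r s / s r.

u s v t r / r v s u t / t r u s v / v u t r s / s t r v u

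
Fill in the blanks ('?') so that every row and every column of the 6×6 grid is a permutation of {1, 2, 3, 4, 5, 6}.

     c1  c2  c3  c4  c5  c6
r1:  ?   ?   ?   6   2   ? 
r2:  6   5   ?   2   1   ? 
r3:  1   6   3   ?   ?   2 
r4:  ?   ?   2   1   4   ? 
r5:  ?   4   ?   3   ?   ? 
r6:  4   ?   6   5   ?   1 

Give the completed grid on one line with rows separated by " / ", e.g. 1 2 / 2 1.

3 1 5 6 2 4 / 6 5 4 2 1 3 / 1 6 3 4 5 2 / 5 3 2 1 4 6 / 2 4 1 3 6 5 / 4 2 6 5 3 1

(r2,c3): row 2 has {1,2,5,6}; column 3 has {2,3,6}, so it must be 4.
(r2,c6): row 2 has {1,2,4,5,6}; column 6 has {1,2}, so it must be 3.
(r3,c4): row 3 has {1,2,3,6}; column 4 has {1,2,3,5,6}, so it must be 4.
(r3,c5): row 3 has {1,2,3,4,6}; column 5 has {1,2,4}, so it must be 5.
(r4,c2): row 4 has {1,2,4}; column 2 has {4,5,6}, so it must be 3.
(r5,c5): row 5 has {3,4}; column 5 has {1,2,4,5}, so it must be 6.
(r5,c6): row 5 has {3,4,6}; column 6 has {1,2,3}, so it must be 5.
(r6,c2): row 6 has {1,4,5,6}; column 2 has {3,4,5,6}, so it must be 2.
(r6,c5): row 6 has {1,2,4,5,6}; column 5 has {1,2,4,5,6}, so it must be 3.
(r1,c2): row 1 has {2,6}; column 2 has {2,3,4,5,6}, so it must be 1.
(r1,c3): row 1 has {1,2,6}; column 3 has {2,3,4,6}, so it must be 5.
(r1,c6): row 1 has {1,2,5,6}; column 6 has {1,2,3,5}, so it must be 4.
(r4,c1): row 4 has {1,2,3,4}; column 1 has {1,4,6}, so it must be 5.
(r4,c6): row 4 has {1,2,3,4,5}; column 6 has {1,2,3,4,5}, so it must be 6.
(r5,c1): row 5 has {3,4,5,6}; column 1 has {1,4,5,6}, so it must be 2.
(r5,c3): row 5 has {2,3,4,5,6}; column 3 has {2,3,4,5,6}, so it must be 1.
(r1,c1): row 1 has {1,2,4,5,6}; column 1 has {1,2,4,5,6}, so it must be 3.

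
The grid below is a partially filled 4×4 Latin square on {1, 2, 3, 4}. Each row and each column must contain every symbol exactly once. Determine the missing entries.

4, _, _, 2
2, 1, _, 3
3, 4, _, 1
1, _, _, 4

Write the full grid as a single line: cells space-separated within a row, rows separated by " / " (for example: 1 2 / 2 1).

4 3 1 2 / 2 1 4 3 / 3 4 2 1 / 1 2 3 4

Cell (r1,c2): row 1 has {2,4}; column 2 has {1,4} → 3.
Cell (r1,c3): row 1 has {2,3,4}; column 3 is empty so far → 1.
Cell (r2,c3): row 2 has {1,2,3}; column 3 has {1} → 4.
Cell (r3,c3): row 3 has {1,3,4}; column 3 has {1,4} → 2.
Cell (r4,c2): row 4 has {1,4}; column 2 has {1,3,4} → 2.
Cell (r4,c3): row 4 has {1,2,4}; column 3 has {1,2,4} → 3.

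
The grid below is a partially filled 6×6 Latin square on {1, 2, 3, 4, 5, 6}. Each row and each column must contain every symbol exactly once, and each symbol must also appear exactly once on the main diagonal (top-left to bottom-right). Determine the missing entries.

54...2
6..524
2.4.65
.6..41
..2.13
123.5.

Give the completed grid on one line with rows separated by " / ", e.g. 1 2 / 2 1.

5 4 6 1 3 2 / 6 3 1 5 2 4 / 2 1 4 3 6 5 / 3 6 5 2 4 1 / 4 5 2 6 1 3 / 1 2 3 4 5 6

Cell (r1,c5): row 1 has {2,4,5}; column 5 has {1,2,4,5,6} → 3.
Cell (r2,c2): row 2 has {2,4,5,6}; column 2 has {2,4,6}; the diagonal has {1,4,5} → 3.
Cell (r2,c3): row 2 has {2,3,4,5,6}; column 3 has {2,3,4} → 1.
Cell (r3,c2): row 3 has {2,4,5,6}; column 2 has {2,3,4,6} → 1.
Cell (r3,c4): row 3 has {1,2,4,5,6}; column 4 has {5} → 3.
Cell (r4,c1): row 4 has {1,4,6}; column 1 has {1,2,5,6} → 3.
Cell (r4,c3): row 4 has {1,3,4,6}; column 3 has {1,2,3,4} → 5.
Cell (r4,c4): row 4 has {1,3,4,5,6}; column 4 has {3,5}; the diagonal has {1,3,4,5} → 2.
Cell (r5,c1): row 5 has {1,2,3}; column 1 has {1,2,3,5,6} → 4.
Cell (r5,c2): row 5 has {1,2,3,4}; column 2 has {1,2,3,4,6} → 5.
Cell (r5,c4): row 5 has {1,2,3,4,5}; column 4 has {2,3,5} → 6.
Cell (r6,c4): row 6 has {1,2,3,5}; column 4 has {2,3,5,6} → 4.
Cell (r6,c6): row 6 has {1,2,3,4,5}; column 6 has {1,2,3,4,5}; the diagonal has {1,2,3,4,5} → 6.
Cell (r1,c3): row 1 has {2,3,4,5}; column 3 has {1,2,3,4,5} → 6.
Cell (r1,c4): row 1 has {2,3,4,5,6}; column 4 has {2,3,4,5,6} → 1.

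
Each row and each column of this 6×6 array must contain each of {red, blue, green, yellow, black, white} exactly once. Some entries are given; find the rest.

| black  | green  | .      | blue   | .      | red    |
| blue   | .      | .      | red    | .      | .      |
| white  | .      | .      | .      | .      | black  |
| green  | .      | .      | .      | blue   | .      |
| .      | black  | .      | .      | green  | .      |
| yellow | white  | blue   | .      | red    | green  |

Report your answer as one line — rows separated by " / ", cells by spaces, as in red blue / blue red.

(r2,c2) = yellow
(r2,c6) = white
(r3,c5) = yellow
(r4,c2) = red
(r4,c6) = yellow
(r5,c1) = red
(r5,c6) = blue
(r6,c4) = black
(r1,c5) = white
(r2,c5) = black
(r3,c2) = blue
(r3,c4) = green
(r4,c4) = white
(r5,c4) = yellow
(r1,c3) = yellow
(r2,c3) = green
(r3,c3) = red
(r4,c3) = black
(r5,c3) = white

black green yellow blue white red / blue yellow green red black white / white blue red green yellow black / green red black white blue yellow / red black white yellow green blue / yellow white blue black red green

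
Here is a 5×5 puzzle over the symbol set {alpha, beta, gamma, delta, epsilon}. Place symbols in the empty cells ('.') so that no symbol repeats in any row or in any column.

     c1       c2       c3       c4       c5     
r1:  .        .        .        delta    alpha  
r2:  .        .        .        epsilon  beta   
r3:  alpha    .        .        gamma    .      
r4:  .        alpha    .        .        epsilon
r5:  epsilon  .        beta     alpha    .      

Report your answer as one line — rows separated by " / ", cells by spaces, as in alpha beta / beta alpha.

beta epsilon gamma delta alpha / delta gamma alpha epsilon beta / alpha beta epsilon gamma delta / gamma alpha delta beta epsilon / epsilon delta beta alpha gamma

row 3 has {alpha,gamma}; column 5 has {alpha,beta,epsilon} — only delta is left for (r3,c5).
row 4 has {alpha,epsilon}; column 4 has {alpha,gamma,delta,epsilon} — only beta is left for (r4,c4).
row 5 has {alpha,beta,epsilon}; column 5 has {alpha,beta,delta,epsilon} — only gamma is left for (r5,c5).
row 3 has {alpha,gamma,delta}; column 3 has {beta} — only epsilon is left for (r3,c3).
row 5 has {alpha,beta,gamma,epsilon}; column 2 has {alpha} — only delta is left for (r5,c2).
row 1 has {alpha,delta}; column 3 has {beta,epsilon} — only gamma is left for (r1,c3).
row 2 has {beta,epsilon}; column 2 has {alpha,delta} — only gamma is left for (r2,c2).
row 3 has {alpha,gamma,delta,epsilon}; column 2 has {alpha,gamma,delta} — only beta is left for (r3,c2).
row 4 has {alpha,beta,epsilon}; column 3 has {beta,gamma,epsilon} — only delta is left for (r4,c3).
row 1 has {alpha,gamma,delta}; column 1 has {alpha,epsilon} — only beta is left for (r1,c1).
row 1 has {alpha,beta,gamma,delta}; column 2 has {alpha,beta,gamma,delta} — only epsilon is left for (r1,c2).
row 2 has {beta,gamma,epsilon}; column 1 has {alpha,beta,epsilon} — only delta is left for (r2,c1).
row 2 has {beta,gamma,delta,epsilon}; column 3 has {beta,gamma,delta,epsilon} — only alpha is left for (r2,c3).
row 4 has {alpha,beta,delta,epsilon}; column 1 has {alpha,beta,delta,epsilon} — only gamma is left for (r4,c1).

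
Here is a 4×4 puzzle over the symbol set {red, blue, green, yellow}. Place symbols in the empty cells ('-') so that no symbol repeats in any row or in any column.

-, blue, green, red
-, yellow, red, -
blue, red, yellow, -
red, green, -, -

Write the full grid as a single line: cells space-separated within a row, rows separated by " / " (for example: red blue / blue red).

(r1,c1) = yellow
(r2,c1) = green
(r2,c4) = blue
(r3,c4) = green
(r4,c3) = blue
(r4,c4) = yellow

yellow blue green red / green yellow red blue / blue red yellow green / red green blue yellow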